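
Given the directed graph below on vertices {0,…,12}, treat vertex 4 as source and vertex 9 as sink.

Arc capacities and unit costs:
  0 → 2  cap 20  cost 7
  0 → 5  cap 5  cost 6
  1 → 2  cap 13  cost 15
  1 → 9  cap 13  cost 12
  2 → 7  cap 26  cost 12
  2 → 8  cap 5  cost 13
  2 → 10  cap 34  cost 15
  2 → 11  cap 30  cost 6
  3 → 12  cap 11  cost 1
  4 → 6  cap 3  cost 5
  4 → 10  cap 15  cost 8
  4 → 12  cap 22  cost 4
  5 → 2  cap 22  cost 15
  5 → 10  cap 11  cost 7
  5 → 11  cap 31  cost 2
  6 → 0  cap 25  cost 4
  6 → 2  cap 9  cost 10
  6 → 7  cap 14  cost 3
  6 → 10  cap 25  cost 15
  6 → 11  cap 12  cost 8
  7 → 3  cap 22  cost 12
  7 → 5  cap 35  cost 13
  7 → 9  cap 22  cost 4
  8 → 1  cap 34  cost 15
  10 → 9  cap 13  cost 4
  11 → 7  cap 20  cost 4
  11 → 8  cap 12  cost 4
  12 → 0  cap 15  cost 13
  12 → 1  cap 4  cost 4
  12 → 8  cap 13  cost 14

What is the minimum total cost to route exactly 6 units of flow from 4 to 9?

Minimum cost for 6 units: 72

shortest-cost path #1: 4→6→7→9 push 3 @ unit cost 12 (adds 36)
shortest-cost path #2: 4→10→9 push 3 @ unit cost 12 (adds 36)
total cost = 72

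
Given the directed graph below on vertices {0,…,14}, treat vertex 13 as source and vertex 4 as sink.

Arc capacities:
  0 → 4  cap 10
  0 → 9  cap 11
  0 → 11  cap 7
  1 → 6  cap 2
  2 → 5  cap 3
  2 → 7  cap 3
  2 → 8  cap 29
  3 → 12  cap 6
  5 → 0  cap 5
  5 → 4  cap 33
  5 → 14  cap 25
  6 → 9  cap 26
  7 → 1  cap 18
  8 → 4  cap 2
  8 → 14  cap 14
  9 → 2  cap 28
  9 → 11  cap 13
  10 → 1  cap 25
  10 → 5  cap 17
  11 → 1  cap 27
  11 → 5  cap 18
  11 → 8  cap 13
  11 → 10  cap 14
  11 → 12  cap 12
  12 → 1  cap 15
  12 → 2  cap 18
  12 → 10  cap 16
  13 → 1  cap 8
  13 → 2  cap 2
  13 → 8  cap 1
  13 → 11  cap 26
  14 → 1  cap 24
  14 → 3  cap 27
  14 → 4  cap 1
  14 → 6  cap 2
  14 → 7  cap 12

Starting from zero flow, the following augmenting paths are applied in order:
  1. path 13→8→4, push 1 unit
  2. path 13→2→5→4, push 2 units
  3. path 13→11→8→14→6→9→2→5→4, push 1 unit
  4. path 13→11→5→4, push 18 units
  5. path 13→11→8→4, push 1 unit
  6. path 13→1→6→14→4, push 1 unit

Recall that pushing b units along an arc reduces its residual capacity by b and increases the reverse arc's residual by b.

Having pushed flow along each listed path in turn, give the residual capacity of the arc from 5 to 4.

Residual capacity of (5,4): 12

after path 1 (13→8→4, push 1): res(5,4)=33
after path 2 (13→2→5→4, push 2): res(5,4)=31
after path 3 (13→11→8→14→6→9→2→5→4, push 1): res(5,4)=30
after path 4 (13→11→5→4, push 18): res(5,4)=12
after path 5 (13→11→8→4, push 1): res(5,4)=12
after path 6 (13→1→6→14→4, push 1): res(5,4)=12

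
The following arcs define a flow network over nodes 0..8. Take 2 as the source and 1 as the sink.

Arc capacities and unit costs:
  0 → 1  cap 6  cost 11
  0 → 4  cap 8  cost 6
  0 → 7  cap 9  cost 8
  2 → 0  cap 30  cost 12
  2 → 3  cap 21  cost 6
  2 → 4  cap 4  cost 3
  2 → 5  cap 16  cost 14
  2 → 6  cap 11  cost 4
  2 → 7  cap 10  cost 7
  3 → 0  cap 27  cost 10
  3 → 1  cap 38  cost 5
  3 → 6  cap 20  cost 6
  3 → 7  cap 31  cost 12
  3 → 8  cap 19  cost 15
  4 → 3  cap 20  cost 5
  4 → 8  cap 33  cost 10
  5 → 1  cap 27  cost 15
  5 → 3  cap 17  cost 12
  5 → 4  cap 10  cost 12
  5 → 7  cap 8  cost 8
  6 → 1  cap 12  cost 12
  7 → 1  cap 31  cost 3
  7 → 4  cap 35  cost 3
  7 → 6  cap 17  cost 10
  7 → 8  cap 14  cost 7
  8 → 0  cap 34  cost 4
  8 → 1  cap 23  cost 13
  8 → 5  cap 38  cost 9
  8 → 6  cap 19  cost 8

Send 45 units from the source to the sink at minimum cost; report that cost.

Minimum cost for 45 units: 543

shortest-cost path #1: 2→7→1 push 10 @ unit cost 10 (adds 100)
shortest-cost path #2: 2→3→1 push 21 @ unit cost 11 (adds 231)
shortest-cost path #3: 2→4→3→1 push 4 @ unit cost 13 (adds 52)
shortest-cost path #4: 2→6→1 push 10 @ unit cost 16 (adds 160)
total cost = 543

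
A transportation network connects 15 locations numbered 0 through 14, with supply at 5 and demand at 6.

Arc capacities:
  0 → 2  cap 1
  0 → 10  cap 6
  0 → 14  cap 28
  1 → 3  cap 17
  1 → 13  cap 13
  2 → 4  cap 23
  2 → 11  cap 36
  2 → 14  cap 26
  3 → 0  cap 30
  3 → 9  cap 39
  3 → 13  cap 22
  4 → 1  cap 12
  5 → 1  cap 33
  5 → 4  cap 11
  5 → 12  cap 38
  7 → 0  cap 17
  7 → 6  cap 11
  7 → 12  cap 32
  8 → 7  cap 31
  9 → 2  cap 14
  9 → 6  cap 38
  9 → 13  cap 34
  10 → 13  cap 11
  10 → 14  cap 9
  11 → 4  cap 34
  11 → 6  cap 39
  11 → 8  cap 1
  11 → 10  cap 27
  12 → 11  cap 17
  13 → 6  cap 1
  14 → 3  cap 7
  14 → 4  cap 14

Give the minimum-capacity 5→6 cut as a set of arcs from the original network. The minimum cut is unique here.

augment #1: 5→1→13→6 push 1
augment #2: 5→12→11→6 push 17
augment #3: 5→1→3→9→6 push 17
max flow = 35; residual-reachable set from 5 gives S-side
cut edges (S→T): {(1,3), (12,11), (13,6)} total cap 35

Min-cut arcs: {(1,3), (12,11), (13,6)} (total capacity 35)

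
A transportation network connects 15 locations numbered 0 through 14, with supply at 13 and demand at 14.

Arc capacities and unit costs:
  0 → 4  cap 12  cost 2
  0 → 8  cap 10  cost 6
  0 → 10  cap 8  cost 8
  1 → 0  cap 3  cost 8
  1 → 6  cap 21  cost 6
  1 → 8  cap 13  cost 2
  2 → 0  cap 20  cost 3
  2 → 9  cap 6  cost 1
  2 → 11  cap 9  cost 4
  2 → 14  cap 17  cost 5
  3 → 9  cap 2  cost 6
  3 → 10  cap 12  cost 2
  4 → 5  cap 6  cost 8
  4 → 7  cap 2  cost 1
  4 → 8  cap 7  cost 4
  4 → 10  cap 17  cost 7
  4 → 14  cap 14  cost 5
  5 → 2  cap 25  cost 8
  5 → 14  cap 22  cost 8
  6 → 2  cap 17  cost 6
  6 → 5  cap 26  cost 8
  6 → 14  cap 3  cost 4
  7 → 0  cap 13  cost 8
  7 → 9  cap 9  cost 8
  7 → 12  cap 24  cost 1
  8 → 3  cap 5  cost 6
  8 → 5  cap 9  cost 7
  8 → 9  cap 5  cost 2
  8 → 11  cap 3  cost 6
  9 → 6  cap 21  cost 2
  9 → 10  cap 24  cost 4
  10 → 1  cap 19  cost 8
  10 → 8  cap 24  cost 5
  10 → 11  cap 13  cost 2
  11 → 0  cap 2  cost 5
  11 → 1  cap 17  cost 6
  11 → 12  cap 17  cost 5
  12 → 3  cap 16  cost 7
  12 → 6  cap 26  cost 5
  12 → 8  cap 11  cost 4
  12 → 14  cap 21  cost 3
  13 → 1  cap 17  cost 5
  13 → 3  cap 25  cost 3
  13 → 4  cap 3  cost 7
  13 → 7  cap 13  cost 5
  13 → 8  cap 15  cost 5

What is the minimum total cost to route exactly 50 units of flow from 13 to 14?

shortest-cost path #1: 13→7→12→14 push 13 @ unit cost 9 (adds 117)
shortest-cost path #2: 13→4→14 push 3 @ unit cost 12 (adds 36)
shortest-cost path #3: 13→8→9→6→14 push 3 @ unit cost 13 (adds 39)
shortest-cost path #4: 13→3→10→11→12→14 push 8 @ unit cost 15 (adds 120)
shortest-cost path #5: 13→3→10→11→0→4→14 push 2 @ unit cost 19 (adds 38)
shortest-cost path #6: 13→1→0→4→14 push 3 @ unit cost 20 (adds 60)
shortest-cost path #7: 13→8→5→14 push 9 @ unit cost 20 (adds 180)
shortest-cost path #8: 13→8→9→6→2→14 push 2 @ unit cost 20 (adds 40)
shortest-cost path #9: 13→1→6→2→14 push 7 @ unit cost 22 (adds 154)
total cost = 784

Minimum cost for 50 units: 784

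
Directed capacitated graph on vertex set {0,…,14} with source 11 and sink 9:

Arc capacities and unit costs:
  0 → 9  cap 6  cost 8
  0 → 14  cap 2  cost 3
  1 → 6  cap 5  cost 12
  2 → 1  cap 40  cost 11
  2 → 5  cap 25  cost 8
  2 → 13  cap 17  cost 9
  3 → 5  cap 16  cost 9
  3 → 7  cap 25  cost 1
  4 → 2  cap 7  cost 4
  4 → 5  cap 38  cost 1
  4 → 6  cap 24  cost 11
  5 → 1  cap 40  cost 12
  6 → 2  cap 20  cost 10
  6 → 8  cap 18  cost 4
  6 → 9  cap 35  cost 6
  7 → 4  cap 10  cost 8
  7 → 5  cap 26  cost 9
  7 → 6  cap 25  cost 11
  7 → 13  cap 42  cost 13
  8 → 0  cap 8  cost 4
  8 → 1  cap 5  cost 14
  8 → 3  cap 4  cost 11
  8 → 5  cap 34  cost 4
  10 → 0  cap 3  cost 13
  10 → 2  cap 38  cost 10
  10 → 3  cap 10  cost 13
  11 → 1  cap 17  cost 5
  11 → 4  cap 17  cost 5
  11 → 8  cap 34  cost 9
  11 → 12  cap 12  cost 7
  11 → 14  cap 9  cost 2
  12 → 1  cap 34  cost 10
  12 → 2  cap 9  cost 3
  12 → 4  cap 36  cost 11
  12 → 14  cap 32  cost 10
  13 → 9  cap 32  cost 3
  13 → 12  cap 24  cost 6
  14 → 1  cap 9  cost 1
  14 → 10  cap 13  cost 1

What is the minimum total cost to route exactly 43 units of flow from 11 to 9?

Minimum cost for 43 units: 955

shortest-cost path #1: 11→14→1→6→9 push 5 @ unit cost 21 (adds 105)
shortest-cost path #2: 11→8→0→9 push 6 @ unit cost 21 (adds 126)
shortest-cost path #3: 11→4→2→13→9 push 7 @ unit cost 21 (adds 147)
shortest-cost path #4: 11→4→6→9 push 10 @ unit cost 22 (adds 220)
shortest-cost path #5: 11→12→2→13→9 push 9 @ unit cost 22 (adds 198)
shortest-cost path #6: 11→14→10→2→13→9 push 1 @ unit cost 25 (adds 25)
shortest-cost path #7: 11→14→10→2→4→6→9 push 3 @ unit cost 26 (adds 78)
shortest-cost path #8: 11→1→14→10→2→4→6→9 push 2 @ unit cost 28 (adds 56)
total cost = 955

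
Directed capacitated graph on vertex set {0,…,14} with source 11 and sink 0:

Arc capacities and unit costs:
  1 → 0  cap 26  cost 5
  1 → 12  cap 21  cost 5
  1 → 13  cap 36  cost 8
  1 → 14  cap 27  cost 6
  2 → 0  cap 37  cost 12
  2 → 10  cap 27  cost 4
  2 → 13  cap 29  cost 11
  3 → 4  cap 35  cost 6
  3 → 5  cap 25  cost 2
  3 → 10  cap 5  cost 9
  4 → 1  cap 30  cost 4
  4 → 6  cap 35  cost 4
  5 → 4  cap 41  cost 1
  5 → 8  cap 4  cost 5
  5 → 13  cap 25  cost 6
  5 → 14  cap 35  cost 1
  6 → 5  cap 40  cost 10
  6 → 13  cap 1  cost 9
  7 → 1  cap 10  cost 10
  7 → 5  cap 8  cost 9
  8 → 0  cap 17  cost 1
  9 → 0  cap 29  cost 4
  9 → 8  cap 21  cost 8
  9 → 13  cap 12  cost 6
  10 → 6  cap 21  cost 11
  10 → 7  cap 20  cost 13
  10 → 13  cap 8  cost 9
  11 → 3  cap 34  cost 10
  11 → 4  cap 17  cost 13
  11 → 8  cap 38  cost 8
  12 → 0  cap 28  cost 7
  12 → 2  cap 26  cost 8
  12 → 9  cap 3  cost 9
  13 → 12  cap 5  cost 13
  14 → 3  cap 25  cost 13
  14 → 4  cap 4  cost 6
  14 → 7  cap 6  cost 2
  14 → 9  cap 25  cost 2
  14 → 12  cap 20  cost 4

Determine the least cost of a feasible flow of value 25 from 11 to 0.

Minimum cost for 25 units: 305

shortest-cost path #1: 11→8→0 push 17 @ unit cost 9 (adds 153)
shortest-cost path #2: 11→3→5→14→9→0 push 8 @ unit cost 19 (adds 152)
total cost = 305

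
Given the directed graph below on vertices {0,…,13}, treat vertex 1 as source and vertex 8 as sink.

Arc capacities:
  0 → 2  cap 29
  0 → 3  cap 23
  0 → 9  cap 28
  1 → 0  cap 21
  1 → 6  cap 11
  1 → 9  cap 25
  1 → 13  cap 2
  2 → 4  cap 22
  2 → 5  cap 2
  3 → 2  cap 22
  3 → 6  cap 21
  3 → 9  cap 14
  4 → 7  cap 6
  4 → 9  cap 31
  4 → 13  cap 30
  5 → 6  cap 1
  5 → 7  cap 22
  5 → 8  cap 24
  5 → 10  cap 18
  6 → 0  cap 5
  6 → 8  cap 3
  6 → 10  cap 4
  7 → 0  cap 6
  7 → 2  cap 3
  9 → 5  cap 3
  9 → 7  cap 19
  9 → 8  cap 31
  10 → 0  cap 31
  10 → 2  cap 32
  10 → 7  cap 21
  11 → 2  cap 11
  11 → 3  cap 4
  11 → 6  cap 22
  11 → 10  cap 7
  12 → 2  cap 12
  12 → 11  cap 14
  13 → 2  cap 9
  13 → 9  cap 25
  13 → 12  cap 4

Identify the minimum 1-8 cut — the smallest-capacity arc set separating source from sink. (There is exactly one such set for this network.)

augment #1: 1→6→8 push 3
augment #2: 1→9→8 push 25
augment #3: 1→0→9→8 push 6
augment #4: 1→0→2→5→8 push 2
augment #5: 1→0→9→5→8 push 3
max flow = 39; residual-reachable set from 1 gives S-side
cut edges (S→T): {(2,5), (6,8), (9,5), (9,8)} total cap 39

Min-cut arcs: {(2,5), (6,8), (9,5), (9,8)} (total capacity 39)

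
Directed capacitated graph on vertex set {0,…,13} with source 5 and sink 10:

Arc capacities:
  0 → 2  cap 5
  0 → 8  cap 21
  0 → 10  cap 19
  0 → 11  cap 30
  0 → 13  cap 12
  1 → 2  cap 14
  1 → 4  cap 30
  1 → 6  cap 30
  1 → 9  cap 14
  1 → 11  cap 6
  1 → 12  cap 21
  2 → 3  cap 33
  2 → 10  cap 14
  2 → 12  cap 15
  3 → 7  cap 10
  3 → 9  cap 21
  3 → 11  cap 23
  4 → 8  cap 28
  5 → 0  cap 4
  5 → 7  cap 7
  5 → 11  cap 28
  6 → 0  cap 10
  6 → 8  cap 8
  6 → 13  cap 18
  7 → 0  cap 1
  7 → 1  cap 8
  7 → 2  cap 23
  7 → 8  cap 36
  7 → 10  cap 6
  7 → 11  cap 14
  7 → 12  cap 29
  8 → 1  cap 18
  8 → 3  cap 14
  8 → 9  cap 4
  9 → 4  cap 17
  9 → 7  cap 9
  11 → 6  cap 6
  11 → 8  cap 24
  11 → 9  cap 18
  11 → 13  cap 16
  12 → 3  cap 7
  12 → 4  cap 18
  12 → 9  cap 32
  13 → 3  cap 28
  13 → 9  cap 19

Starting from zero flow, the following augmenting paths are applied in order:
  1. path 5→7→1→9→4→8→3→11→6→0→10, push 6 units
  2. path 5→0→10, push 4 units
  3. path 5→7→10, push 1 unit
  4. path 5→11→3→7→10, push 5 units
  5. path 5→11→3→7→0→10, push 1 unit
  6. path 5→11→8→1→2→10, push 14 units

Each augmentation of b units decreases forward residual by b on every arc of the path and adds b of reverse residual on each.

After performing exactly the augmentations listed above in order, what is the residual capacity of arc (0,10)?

Residual capacity of (0,10): 8

after path 1 (5→7→1→9→4→8→3→11→6→0→10, push 6): res(0,10)=13
after path 2 (5→0→10, push 4): res(0,10)=9
after path 3 (5→7→10, push 1): res(0,10)=9
after path 4 (5→11→3→7→10, push 5): res(0,10)=9
after path 5 (5→11→3→7→0→10, push 1): res(0,10)=8
after path 6 (5→11→8→1→2→10, push 14): res(0,10)=8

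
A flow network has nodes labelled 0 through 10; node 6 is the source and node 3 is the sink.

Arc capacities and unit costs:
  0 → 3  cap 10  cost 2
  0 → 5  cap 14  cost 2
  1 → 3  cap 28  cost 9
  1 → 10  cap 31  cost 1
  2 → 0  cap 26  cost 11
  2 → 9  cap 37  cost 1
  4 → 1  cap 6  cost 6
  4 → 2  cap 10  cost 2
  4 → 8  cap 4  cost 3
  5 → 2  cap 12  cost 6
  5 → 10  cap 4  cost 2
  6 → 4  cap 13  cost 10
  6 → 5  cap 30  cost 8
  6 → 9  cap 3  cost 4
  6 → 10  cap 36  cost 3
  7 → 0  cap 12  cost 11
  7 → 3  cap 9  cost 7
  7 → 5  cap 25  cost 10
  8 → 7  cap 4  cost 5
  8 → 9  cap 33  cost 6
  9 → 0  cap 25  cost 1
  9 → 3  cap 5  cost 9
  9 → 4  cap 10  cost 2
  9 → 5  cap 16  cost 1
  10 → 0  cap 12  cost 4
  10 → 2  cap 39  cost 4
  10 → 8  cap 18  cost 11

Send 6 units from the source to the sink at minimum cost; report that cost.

shortest-cost path #1: 6→9→0→3 push 3 @ unit cost 7 (adds 21)
shortest-cost path #2: 6→10→0→3 push 3 @ unit cost 9 (adds 27)
total cost = 48

Minimum cost for 6 units: 48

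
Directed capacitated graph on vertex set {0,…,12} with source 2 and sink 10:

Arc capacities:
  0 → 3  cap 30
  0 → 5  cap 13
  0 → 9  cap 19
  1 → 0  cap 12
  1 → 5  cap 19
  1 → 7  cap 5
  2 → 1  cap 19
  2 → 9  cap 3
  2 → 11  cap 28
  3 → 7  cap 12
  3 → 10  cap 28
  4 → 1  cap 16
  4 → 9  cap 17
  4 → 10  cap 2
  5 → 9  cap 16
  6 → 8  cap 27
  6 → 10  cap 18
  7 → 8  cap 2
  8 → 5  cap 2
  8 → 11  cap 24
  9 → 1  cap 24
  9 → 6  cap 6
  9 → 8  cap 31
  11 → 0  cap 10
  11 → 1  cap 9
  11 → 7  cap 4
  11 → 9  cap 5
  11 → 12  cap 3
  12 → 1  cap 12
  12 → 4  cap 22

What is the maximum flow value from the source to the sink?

augment #1: 2→9→6→10 bottleneck 3, total now 3
augment #2: 2→1→0→3→10 bottleneck 12, total now 15
augment #3: 2→11→0→3→10 bottleneck 10, total now 25
augment #4: 2→11→9→6→10 bottleneck 3, total now 28
augment #5: 2→11→12→4→10 bottleneck 2, total now 30

Maximum flow value: 30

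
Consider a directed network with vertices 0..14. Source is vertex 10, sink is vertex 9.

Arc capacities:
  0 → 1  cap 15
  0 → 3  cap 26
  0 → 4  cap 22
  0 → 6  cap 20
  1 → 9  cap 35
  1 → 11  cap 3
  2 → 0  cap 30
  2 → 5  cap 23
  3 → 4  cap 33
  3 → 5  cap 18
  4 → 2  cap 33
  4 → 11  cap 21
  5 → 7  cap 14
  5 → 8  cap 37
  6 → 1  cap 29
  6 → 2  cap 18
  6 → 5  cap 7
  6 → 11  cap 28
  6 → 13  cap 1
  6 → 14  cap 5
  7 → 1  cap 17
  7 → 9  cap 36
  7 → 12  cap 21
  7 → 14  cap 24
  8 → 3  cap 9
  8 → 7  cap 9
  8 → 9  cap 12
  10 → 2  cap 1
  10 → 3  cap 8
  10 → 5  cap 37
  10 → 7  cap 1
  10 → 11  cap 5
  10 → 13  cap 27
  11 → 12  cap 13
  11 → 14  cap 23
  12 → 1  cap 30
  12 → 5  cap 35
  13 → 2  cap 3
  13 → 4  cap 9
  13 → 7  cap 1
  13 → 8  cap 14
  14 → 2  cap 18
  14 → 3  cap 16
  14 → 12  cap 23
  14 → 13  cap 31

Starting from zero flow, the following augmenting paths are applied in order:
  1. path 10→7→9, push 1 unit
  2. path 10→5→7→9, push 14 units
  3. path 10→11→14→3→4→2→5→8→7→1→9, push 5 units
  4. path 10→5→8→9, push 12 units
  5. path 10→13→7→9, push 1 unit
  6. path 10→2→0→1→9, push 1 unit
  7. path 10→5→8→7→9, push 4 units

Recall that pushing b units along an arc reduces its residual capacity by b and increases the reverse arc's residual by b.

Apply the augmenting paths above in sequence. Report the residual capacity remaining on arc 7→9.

after path 1 (10→7→9, push 1): res(7,9)=35
after path 2 (10→5→7→9, push 14): res(7,9)=21
after path 3 (10→11→14→3→4→2→5→8→7→1→9, push 5): res(7,9)=21
after path 4 (10→5→8→9, push 12): res(7,9)=21
after path 5 (10→13→7→9, push 1): res(7,9)=20
after path 6 (10→2→0→1→9, push 1): res(7,9)=20
after path 7 (10→5→8→7→9, push 4): res(7,9)=16

Residual capacity of (7,9): 16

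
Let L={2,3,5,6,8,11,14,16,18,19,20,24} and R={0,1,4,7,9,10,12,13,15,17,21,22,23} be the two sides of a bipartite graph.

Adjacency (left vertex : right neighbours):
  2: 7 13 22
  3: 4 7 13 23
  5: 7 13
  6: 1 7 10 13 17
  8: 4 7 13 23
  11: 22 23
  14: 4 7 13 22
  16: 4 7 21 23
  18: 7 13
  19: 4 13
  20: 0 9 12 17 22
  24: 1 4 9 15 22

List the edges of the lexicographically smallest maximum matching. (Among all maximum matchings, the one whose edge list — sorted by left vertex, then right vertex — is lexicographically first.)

|M| = 9 (so the lex-smallest maximum matching has 9 edges)
process left vertices in ascending order; for each, take the smallest-labelled available neighbour that still permits 9 edges overall, or leave it unmatched if none does
lex-smallest matching: {2-7, 3-4, 5-13, 6-1, 8-23, 11-22, 16-21, 20-0, 24-9}

Lex-smallest maximum matching: {(2,7), (3,4), (5,13), (6,1), (8,23), (11,22), (16,21), (20,0), (24,9)}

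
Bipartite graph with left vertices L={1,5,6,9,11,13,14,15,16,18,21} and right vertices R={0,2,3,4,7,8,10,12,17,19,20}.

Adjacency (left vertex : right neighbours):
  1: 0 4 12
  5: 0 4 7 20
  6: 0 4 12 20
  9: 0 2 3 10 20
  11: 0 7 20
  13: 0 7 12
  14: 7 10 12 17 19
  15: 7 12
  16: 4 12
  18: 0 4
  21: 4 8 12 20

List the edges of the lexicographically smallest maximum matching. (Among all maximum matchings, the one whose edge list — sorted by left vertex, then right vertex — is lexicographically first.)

|M| = 8 (so the lex-smallest maximum matching has 8 edges)
process left vertices in ascending order; for each, take the smallest-labelled available neighbour that still permits 8 edges overall, or leave it unmatched if none does
lex-smallest matching: {1-0, 5-4, 6-12, 9-2, 11-20, 13-7, 14-10, 21-8}

Lex-smallest maximum matching: {(1,0), (5,4), (6,12), (9,2), (11,20), (13,7), (14,10), (21,8)}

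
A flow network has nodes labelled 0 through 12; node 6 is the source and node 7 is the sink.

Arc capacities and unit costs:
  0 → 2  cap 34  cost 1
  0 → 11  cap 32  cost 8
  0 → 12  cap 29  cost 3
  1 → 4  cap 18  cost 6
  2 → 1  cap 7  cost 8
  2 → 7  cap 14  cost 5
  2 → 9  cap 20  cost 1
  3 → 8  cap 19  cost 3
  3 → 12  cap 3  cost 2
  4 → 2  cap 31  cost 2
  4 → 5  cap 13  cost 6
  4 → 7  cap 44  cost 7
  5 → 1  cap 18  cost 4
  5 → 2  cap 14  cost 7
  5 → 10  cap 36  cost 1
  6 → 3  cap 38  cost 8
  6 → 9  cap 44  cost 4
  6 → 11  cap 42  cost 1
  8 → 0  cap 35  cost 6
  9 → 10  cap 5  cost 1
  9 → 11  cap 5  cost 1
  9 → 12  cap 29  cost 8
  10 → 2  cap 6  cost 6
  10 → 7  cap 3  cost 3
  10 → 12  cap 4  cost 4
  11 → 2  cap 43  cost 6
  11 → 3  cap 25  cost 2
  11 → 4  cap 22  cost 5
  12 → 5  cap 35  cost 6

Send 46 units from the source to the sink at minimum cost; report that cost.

shortest-cost path #1: 6→9→10→7 push 3 @ unit cost 8 (adds 24)
shortest-cost path #2: 6→11→2→7 push 14 @ unit cost 12 (adds 168)
shortest-cost path #3: 6→11→4→7 push 22 @ unit cost 13 (adds 286)
shortest-cost path #4: 6→11→2→1→4→7 push 6 @ unit cost 28 (adds 168)
shortest-cost path #5: 6→9→10→2→1→4→7 push 1 @ unit cost 32 (adds 32)
total cost = 678

Minimum cost for 46 units: 678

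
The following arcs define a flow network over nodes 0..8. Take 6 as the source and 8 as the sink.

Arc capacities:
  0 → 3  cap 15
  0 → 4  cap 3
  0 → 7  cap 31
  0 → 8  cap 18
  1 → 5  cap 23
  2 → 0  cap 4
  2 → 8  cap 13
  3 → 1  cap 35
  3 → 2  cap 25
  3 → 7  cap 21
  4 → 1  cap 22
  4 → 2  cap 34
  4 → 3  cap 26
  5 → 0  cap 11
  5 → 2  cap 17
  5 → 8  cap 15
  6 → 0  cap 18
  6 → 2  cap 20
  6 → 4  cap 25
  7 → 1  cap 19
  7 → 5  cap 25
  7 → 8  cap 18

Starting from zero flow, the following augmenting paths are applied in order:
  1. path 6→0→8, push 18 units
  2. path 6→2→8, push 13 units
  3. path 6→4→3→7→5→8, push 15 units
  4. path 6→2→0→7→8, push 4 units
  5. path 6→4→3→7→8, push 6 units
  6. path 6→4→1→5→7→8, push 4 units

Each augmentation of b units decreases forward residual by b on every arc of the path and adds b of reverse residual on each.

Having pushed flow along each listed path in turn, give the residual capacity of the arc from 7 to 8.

after path 1 (6→0→8, push 18): res(7,8)=18
after path 2 (6→2→8, push 13): res(7,8)=18
after path 3 (6→4→3→7→5→8, push 15): res(7,8)=18
after path 4 (6→2→0→7→8, push 4): res(7,8)=14
after path 5 (6→4→3→7→8, push 6): res(7,8)=8
after path 6 (6→4→1→5→7→8, push 4): res(7,8)=4

Residual capacity of (7,8): 4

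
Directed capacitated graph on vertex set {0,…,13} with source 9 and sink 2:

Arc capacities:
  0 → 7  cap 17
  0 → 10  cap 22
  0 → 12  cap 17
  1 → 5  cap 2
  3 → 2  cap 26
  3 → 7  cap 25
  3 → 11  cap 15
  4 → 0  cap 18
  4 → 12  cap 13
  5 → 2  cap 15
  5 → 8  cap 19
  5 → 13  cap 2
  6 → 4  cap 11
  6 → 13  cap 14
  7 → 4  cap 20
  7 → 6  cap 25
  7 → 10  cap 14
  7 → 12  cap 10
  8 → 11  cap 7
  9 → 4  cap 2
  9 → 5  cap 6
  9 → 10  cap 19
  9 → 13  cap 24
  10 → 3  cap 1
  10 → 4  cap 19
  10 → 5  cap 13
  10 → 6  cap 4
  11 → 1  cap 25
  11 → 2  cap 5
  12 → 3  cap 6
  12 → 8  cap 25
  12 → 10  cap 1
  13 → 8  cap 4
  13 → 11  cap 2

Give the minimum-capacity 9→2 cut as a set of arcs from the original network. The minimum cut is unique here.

augment #1: 9→5→2 push 6
augment #2: 9→10→3→2 push 1
augment #3: 9→10→5→2 push 9
augment #4: 9→13→11→2 push 2
augment #5: 9→4→12→3→2 push 2
augment #6: 9→13→8→11→2 push 3
augment #7: 9→10→4→12→3→2 push 4
max flow = 27; residual-reachable set from 9 gives S-side
cut edges (S→T): {(5,2), (10,3), (11,2), (12,3)} total cap 27

Min-cut arcs: {(5,2), (10,3), (11,2), (12,3)} (total capacity 27)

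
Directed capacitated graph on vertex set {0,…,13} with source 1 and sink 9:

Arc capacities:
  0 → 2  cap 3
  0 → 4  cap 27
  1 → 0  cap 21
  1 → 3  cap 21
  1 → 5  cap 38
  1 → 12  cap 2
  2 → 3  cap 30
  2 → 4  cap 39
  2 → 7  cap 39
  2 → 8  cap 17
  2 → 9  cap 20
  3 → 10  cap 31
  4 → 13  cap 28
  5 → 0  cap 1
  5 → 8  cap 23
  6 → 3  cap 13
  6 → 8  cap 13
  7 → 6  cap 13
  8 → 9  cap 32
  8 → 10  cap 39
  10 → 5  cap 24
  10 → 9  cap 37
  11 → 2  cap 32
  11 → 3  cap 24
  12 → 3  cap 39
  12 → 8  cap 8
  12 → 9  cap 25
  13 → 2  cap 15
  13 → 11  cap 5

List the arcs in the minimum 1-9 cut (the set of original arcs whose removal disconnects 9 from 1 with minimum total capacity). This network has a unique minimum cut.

Min-cut arcs: {(1,0), (1,3), (1,12), (5,0), (5,8)} (total capacity 68)

augment #1: 1→12→9 push 2
augment #2: 1→0→2→9 push 3
augment #3: 1→3→10→9 push 21
augment #4: 1→5→8→9 push 23
augment #5: 1→0→4→13→2→9 push 15
augment #6: 1→0→4→13→11→2→9 push 2
augment #7: 1→0→4→13→11→2→8→9 push 1
augment #8: 1→5→0→4→13→11→2→8→9 push 1
max flow = 68; residual-reachable set from 1 gives S-side
cut edges (S→T): {(1,0), (1,3), (1,12), (5,0), (5,8)} total cap 68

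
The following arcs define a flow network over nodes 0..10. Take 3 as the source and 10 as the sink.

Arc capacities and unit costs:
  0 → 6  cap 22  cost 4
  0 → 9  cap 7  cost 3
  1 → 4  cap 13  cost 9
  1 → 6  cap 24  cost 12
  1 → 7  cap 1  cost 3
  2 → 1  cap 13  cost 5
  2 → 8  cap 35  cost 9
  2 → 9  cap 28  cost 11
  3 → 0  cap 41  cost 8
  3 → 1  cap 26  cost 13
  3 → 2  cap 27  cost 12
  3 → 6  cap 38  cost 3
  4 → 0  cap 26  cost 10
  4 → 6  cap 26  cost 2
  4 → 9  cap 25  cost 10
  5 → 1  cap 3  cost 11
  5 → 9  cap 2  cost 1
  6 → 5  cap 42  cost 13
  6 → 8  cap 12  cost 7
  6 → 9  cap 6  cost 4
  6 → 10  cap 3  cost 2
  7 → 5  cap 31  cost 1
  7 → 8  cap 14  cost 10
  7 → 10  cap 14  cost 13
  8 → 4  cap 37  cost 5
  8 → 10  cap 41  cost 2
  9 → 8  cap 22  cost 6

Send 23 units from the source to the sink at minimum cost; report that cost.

shortest-cost path #1: 3→6→10 push 3 @ unit cost 5 (adds 15)
shortest-cost path #2: 3→6→8→10 push 12 @ unit cost 12 (adds 144)
shortest-cost path #3: 3→6→9→8→10 push 6 @ unit cost 15 (adds 90)
shortest-cost path #4: 3→0→9→8→10 push 2 @ unit cost 19 (adds 38)
total cost = 287

Minimum cost for 23 units: 287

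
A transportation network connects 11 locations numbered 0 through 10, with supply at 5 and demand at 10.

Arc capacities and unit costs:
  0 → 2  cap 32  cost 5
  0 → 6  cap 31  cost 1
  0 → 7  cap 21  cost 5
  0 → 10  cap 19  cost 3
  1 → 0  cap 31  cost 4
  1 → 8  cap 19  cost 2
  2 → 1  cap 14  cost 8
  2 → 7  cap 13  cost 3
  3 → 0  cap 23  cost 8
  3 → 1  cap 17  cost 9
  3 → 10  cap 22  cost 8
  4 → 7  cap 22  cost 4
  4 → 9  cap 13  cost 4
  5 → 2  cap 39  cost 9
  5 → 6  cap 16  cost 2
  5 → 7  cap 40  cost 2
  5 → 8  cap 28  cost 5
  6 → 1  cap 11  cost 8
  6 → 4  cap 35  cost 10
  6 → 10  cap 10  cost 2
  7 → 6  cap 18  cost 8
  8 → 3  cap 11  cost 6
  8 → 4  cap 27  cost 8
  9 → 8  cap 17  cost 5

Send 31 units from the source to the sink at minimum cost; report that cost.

shortest-cost path #1: 5→6→10 push 10 @ unit cost 4 (adds 40)
shortest-cost path #2: 5→6→1→0→10 push 6 @ unit cost 17 (adds 102)
shortest-cost path #3: 5→8→3→10 push 11 @ unit cost 19 (adds 209)
shortest-cost path #4: 5→2→1→0→10 push 4 @ unit cost 24 (adds 96)
total cost = 447

Minimum cost for 31 units: 447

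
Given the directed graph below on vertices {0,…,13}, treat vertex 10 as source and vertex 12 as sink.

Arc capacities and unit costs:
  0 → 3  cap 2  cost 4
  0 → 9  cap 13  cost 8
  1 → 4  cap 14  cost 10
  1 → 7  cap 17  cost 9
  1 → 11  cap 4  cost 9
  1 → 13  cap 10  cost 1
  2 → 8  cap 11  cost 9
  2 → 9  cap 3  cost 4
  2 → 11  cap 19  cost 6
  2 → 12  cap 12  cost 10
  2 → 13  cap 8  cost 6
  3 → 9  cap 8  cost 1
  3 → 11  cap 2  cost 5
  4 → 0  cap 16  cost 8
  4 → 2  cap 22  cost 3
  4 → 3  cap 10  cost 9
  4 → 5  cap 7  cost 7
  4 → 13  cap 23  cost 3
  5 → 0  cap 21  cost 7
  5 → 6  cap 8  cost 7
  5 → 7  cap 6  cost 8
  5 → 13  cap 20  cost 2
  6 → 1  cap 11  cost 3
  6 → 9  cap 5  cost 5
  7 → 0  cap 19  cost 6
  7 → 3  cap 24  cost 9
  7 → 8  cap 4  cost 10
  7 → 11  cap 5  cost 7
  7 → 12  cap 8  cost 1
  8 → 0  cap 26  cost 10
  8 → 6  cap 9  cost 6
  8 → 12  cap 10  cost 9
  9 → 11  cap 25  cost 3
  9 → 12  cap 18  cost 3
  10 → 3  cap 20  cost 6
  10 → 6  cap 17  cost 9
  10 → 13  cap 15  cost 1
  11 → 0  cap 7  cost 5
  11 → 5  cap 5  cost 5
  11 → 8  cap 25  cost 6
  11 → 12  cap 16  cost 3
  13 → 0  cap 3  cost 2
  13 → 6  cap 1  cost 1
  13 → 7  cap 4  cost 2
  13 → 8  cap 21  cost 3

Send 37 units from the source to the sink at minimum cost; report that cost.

shortest-cost path #1: 10→13→7→12 push 4 @ unit cost 4 (adds 16)
shortest-cost path #2: 10→3→9→12 push 8 @ unit cost 10 (adds 80)
shortest-cost path #3: 10→13→6→9→12 push 1 @ unit cost 10 (adds 10)
shortest-cost path #4: 10→13→8→12 push 10 @ unit cost 13 (adds 130)
shortest-cost path #5: 10→3→11→12 push 2 @ unit cost 14 (adds 28)
shortest-cost path #6: 10→6→9→12 push 4 @ unit cost 17 (adds 68)
shortest-cost path #7: 10→6→13→0→9→12 push 1 @ unit cost 21 (adds 21)
shortest-cost path #8: 10→6→1→7→12 push 4 @ unit cost 22 (adds 88)
shortest-cost path #9: 10→6→1→11→12 push 3 @ unit cost 24 (adds 72)
total cost = 513

Minimum cost for 37 units: 513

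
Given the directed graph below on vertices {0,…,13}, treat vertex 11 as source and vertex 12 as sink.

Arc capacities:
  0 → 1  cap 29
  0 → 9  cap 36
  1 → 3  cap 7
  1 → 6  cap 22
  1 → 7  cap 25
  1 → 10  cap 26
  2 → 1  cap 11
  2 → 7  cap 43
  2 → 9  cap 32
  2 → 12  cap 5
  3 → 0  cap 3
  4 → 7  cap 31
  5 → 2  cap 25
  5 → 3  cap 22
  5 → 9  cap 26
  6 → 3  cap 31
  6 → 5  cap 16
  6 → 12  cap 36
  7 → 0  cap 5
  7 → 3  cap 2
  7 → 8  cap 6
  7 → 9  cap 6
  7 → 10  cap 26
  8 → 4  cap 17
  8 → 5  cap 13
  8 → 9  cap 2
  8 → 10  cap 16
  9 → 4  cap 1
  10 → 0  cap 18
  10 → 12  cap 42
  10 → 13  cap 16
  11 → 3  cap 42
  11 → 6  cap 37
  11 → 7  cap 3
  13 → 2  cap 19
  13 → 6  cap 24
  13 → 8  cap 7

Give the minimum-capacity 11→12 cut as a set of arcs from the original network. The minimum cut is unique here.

augment #1: 11→6→12 push 36
augment #2: 11→7→10→12 push 3
augment #3: 11→6→5→2→12 push 1
augment #4: 11→3→0→1→10→12 push 3
max flow = 43; residual-reachable set from 11 gives S-side
cut edges (S→T): {(3,0), (11,6), (11,7)} total cap 43

Min-cut arcs: {(3,0), (11,6), (11,7)} (total capacity 43)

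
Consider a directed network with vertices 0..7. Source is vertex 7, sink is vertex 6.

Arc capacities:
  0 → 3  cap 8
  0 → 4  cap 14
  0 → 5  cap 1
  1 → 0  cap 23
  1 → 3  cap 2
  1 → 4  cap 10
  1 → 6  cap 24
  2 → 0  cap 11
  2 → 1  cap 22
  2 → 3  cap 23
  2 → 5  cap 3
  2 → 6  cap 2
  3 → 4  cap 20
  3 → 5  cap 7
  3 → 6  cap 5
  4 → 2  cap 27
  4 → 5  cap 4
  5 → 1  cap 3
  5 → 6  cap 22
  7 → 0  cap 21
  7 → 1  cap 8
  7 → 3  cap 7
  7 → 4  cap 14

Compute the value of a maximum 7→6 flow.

Maximum flow value: 46

augment #1: 7→1→6 bottleneck 8, total now 8
augment #2: 7→3→6 bottleneck 5, total now 13
augment #3: 7→0→5→6 bottleneck 1, total now 14
augment #4: 7→3→5→6 bottleneck 2, total now 16
augment #5: 7→4→2→6 bottleneck 2, total now 18
augment #6: 7→4→5→6 bottleneck 4, total now 22
augment #7: 7→0→3→5→6 bottleneck 5, total now 27
augment #8: 7→4→2→1→6 bottleneck 8, total now 35
augment #9: 7→0→4→2→1→6 bottleneck 8, total now 43
augment #10: 7→0→4→2→5→6 bottleneck 3, total now 46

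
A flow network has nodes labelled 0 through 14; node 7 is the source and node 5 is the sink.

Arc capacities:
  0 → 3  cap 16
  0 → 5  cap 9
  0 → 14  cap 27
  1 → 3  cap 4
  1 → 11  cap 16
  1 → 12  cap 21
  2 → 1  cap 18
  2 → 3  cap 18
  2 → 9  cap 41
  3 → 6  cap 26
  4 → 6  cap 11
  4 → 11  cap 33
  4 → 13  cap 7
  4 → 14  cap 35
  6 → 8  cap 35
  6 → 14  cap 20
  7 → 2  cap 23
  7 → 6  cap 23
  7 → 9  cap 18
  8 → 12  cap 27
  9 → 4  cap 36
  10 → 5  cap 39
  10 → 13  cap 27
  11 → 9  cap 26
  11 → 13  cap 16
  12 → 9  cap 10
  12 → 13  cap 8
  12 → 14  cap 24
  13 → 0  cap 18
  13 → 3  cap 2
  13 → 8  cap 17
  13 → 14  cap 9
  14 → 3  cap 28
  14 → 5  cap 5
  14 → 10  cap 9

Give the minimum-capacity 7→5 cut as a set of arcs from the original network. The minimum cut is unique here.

Min-cut arcs: {(0,5), (14,5), (14,10)} (total capacity 23)

augment #1: 7→6→14→5 push 5
augment #2: 7→6→14→10→5 push 9
augment #3: 7→9→4→13→0→5 push 7
augment #4: 7→2→1→11→13→0→5 push 2
max flow = 23; residual-reachable set from 7 gives S-side
cut edges (S→T): {(0,5), (14,5), (14,10)} total cap 23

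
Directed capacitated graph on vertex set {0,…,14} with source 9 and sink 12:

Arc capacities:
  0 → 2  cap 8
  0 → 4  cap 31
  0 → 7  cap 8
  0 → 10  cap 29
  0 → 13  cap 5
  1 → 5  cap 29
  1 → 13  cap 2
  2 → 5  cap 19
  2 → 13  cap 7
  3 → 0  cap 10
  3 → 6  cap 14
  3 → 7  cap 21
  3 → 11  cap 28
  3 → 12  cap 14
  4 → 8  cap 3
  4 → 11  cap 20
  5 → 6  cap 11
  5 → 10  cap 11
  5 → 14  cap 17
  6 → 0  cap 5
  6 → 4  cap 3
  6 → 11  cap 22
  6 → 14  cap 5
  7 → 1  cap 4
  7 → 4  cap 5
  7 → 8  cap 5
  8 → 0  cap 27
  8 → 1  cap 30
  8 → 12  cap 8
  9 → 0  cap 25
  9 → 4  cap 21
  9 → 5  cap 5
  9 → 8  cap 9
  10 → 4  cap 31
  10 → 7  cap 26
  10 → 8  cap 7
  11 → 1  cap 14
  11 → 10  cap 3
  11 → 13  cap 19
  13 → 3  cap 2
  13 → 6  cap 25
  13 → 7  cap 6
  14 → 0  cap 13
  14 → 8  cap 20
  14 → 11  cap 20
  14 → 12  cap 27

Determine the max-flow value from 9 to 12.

Maximum flow value: 32

augment #1: 9→8→12 bottleneck 8, total now 8
augment #2: 9→5→14→12 bottleneck 5, total now 13
augment #3: 9→0→13→3→12 bottleneck 2, total now 15
augment #4: 9→0→2→5→14→12 bottleneck 8, total now 23
augment #5: 9→0→13→6→14→12 bottleneck 3, total now 26
augment #6: 9→8→1→5→14→12 bottleneck 1, total now 27
augment #7: 9→0→7→1→5→14→12 bottleneck 3, total now 30
augment #8: 9→4→11→13→6→14→12 bottleneck 2, total now 32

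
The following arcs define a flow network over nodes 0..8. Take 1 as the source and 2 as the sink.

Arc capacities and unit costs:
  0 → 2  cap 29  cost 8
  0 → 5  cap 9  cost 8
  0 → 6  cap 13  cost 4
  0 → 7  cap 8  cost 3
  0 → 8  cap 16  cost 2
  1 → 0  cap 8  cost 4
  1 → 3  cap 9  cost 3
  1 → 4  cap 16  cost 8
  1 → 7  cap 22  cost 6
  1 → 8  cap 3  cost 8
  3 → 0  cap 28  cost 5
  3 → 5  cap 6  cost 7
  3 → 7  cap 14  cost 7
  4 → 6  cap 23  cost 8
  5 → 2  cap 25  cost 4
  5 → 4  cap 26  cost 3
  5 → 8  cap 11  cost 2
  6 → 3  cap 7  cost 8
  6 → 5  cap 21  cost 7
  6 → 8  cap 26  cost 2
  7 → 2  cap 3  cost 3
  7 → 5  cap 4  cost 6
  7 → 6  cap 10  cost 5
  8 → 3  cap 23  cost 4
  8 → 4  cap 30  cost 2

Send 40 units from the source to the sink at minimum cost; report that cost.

shortest-cost path #1: 1→7→2 push 3 @ unit cost 9 (adds 27)
shortest-cost path #2: 1→0→2 push 8 @ unit cost 12 (adds 96)
shortest-cost path #3: 1→3→5→2 push 6 @ unit cost 14 (adds 84)
shortest-cost path #4: 1→3→0→2 push 3 @ unit cost 16 (adds 48)
shortest-cost path #5: 1→7→5→2 push 4 @ unit cost 16 (adds 64)
shortest-cost path #6: 1→7→6→5→2 push 10 @ unit cost 22 (adds 220)
shortest-cost path #7: 1→8→3→0→2 push 3 @ unit cost 25 (adds 75)
shortest-cost path #8: 1→4→6→5→2 push 3 @ unit cost 27 (adds 81)
total cost = 695

Minimum cost for 40 units: 695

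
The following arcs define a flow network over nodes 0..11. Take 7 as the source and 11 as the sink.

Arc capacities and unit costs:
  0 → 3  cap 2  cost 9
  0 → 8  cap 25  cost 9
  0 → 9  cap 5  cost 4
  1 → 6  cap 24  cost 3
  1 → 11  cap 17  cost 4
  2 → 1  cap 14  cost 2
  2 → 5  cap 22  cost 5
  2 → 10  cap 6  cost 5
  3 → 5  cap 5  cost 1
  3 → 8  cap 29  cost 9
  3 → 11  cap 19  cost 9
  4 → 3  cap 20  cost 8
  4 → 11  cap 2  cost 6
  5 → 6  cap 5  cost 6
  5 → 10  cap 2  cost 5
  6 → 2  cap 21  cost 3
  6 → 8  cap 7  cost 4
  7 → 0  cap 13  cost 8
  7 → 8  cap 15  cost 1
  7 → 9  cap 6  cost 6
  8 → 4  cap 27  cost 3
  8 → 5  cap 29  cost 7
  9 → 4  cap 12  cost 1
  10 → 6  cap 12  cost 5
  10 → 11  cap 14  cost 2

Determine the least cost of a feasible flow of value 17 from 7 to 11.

Minimum cost for 17 units: 329

shortest-cost path #1: 7→8→4→11 push 2 @ unit cost 10 (adds 20)
shortest-cost path #2: 7→8→5→10→11 push 2 @ unit cost 15 (adds 30)
shortest-cost path #3: 7→8→4→3→11 push 11 @ unit cost 21 (adds 231)
shortest-cost path #4: 7→9→4→3→11 push 2 @ unit cost 24 (adds 48)
total cost = 329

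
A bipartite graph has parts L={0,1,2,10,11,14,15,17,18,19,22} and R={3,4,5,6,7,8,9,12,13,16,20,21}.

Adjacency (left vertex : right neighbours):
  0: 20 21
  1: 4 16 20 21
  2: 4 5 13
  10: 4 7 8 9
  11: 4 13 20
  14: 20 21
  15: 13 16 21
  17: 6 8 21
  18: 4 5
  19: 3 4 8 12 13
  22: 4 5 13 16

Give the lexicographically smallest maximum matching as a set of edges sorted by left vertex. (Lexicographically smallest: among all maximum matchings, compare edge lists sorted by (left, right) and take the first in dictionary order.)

|M| = 9 (so the lex-smallest maximum matching has 9 edges)
process left vertices in ascending order; for each, take the smallest-labelled available neighbour that still permits 9 edges overall, or leave it unmatched if none does
lex-smallest matching: {0-20, 1-4, 2-5, 10-7, 11-13, 14-21, 15-16, 17-6, 19-3}

Lex-smallest maximum matching: {(0,20), (1,4), (2,5), (10,7), (11,13), (14,21), (15,16), (17,6), (19,3)}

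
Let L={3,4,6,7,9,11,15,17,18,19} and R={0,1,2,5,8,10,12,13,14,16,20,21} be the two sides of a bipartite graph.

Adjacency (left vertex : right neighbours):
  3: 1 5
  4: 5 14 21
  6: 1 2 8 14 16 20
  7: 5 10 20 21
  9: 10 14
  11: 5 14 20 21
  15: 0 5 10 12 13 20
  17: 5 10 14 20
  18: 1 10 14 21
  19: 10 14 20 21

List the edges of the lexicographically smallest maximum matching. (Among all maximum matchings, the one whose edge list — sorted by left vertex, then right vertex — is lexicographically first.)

|M| = 8 (so the lex-smallest maximum matching has 8 edges)
process left vertices in ascending order; for each, take the smallest-labelled available neighbour that still permits 8 edges overall, or leave it unmatched if none does
lex-smallest matching: {3-1, 4-5, 6-2, 7-10, 9-14, 11-20, 15-0, 18-21}

Lex-smallest maximum matching: {(3,1), (4,5), (6,2), (7,10), (9,14), (11,20), (15,0), (18,21)}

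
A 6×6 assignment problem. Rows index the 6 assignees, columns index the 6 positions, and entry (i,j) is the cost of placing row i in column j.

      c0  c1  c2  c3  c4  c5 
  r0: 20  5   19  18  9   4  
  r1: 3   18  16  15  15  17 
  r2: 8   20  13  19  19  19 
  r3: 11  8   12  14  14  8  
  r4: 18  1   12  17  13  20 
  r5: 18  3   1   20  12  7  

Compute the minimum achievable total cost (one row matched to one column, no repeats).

Minimum assignment cost: 41

optimal assignment: row0→col4 (cost 9), row1→col0 (cost 3), row2→col3 (cost 19), row3→col5 (cost 8), row4→col1 (cost 1), row5→col2 (cost 1)
total = 9 + 3 + 19 + 8 + 1 + 1 = 41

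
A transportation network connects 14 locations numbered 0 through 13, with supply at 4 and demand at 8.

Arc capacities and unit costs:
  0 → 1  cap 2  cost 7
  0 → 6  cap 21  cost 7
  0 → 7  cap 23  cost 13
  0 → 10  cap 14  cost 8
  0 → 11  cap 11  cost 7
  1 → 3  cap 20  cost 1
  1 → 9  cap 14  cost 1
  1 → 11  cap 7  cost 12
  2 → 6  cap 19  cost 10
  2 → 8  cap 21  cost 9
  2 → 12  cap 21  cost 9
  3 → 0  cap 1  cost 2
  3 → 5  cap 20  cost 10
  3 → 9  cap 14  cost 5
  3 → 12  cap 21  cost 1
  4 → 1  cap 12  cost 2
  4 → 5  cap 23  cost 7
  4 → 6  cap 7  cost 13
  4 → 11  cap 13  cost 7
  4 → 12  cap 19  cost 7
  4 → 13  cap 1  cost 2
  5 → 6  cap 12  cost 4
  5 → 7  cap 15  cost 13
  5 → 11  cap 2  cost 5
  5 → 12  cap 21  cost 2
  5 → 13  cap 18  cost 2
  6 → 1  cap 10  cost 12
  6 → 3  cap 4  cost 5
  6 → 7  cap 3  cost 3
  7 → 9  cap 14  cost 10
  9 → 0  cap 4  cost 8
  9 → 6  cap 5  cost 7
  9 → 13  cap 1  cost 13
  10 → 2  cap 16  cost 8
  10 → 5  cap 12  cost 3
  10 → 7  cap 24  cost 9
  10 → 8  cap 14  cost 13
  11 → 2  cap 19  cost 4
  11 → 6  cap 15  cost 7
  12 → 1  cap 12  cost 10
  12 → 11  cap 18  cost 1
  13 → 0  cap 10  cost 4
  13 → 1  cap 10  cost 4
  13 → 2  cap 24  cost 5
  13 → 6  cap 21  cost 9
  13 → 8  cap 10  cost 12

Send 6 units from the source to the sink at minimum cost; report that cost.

shortest-cost path #1: 4→13→8 push 1 @ unit cost 14 (adds 14)
shortest-cost path #2: 4→1→3→12→11→2→8 push 5 @ unit cost 18 (adds 90)
total cost = 104

Minimum cost for 6 units: 104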